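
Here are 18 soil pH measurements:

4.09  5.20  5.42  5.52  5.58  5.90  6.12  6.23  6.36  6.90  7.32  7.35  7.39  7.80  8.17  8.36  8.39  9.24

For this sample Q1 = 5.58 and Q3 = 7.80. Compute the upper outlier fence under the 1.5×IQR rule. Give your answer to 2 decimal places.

11.13

IQR = Q3 − Q1 = 7.80 − 5.58 = 2.22.
Lower fence = Q1 − 1.5·IQR = 5.58 − 3.33 = 2.25.
Upper fence = Q3 + 1.5·IQR = 7.80 + 3.33 = 11.13.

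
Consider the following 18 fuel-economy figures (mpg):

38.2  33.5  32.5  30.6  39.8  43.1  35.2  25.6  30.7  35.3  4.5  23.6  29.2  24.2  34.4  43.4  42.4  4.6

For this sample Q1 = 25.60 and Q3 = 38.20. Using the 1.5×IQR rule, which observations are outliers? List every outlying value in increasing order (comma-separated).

4.5, 4.6

IQR = Q3 − Q1 = 38.20 − 25.60 = 12.60.
Lower fence = Q1 − 1.5·IQR = 25.60 − 18.90 = 6.70.
Upper fence = Q3 + 1.5·IQR = 38.20 + 18.90 = 57.10.
4.5 < 6.70 → outlier.
4.6 < 6.70 → outlier.
All remaining values lie within [6.70, 57.10].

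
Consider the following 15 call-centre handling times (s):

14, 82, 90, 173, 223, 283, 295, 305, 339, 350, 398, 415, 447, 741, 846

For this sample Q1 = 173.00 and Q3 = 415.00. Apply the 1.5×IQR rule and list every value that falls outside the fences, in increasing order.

IQR = Q3 − Q1 = 415.00 − 173.00 = 242.00.
Lower fence = Q1 − 1.5·IQR = 173.00 − 363.00 = -190.00.
Upper fence = Q3 + 1.5·IQR = 415.00 + 363.00 = 778.00.
846 > 778.00 → outlier.
All remaining values lie within [-190.00, 778.00].

846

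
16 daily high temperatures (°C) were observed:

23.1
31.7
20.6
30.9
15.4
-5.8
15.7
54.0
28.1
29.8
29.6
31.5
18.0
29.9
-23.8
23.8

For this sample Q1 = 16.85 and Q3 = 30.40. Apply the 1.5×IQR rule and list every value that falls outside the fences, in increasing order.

-23.8, -5.8, 54.0

IQR = Q3 − Q1 = 30.40 − 16.85 = 13.55.
Lower fence = Q1 − 1.5·IQR = 16.85 − 20.325 = -3.475.
Upper fence = Q3 + 1.5·IQR = 30.40 + 20.325 = 50.725.
-23.8 < -3.475 → outlier.
-5.8 < -3.475 → outlier.
54.0 > 50.725 → outlier.
All remaining values lie within [-3.475, 50.725].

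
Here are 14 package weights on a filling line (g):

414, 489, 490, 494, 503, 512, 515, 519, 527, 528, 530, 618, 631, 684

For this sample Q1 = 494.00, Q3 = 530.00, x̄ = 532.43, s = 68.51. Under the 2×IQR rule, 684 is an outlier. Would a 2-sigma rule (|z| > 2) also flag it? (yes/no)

yes

z = (684 − 532.43) / 68.51 = 2.21.
|z| = 2.21 > 2.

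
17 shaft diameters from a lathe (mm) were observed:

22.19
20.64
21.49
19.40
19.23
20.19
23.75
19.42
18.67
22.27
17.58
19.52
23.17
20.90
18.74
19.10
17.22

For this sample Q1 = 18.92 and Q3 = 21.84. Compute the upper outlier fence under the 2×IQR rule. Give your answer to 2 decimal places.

IQR = Q3 − Q1 = 21.84 − 18.92 = 2.92.
Lower fence = Q1 − 2·IQR = 18.92 − 5.84 = 13.08.
Upper fence = Q3 + 2·IQR = 21.84 + 5.84 = 27.68.

27.68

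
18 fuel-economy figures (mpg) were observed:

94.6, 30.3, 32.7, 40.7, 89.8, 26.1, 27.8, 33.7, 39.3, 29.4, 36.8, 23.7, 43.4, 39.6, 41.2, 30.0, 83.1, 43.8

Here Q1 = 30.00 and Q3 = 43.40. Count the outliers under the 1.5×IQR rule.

IQR = 13.40; fences at 30.00 − 20.10 = 9.90 and 43.40 + 20.10 = 63.50.
Outside the cutoffs: 83.1, 89.8, 94.6.

3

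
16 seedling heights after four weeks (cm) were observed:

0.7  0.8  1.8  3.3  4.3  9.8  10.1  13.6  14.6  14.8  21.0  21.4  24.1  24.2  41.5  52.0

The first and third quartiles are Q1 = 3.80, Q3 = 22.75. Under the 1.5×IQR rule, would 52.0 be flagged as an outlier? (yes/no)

IQR = Q3 − Q1 = 22.75 − 3.80 = 18.95.
Lower fence = Q1 − 1.5·IQR = 3.80 − 28.425 = -24.625.
Upper fence = Q3 + 1.5·IQR = 22.75 + 28.425 = 51.175.
52.0 lies above the upper fence.

yes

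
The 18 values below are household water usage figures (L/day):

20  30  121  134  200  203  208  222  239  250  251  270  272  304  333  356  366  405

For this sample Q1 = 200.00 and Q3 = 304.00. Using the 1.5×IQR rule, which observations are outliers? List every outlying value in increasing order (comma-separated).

20, 30

IQR = Q3 − Q1 = 304.00 − 200.00 = 104.00.
Lower fence = Q1 − 1.5·IQR = 200.00 − 156.00 = 44.00.
Upper fence = Q3 + 1.5·IQR = 304.00 + 156.00 = 460.00.
20 < 44.00 → outlier.
30 < 44.00 → outlier.
All remaining values lie within [44.00, 460.00].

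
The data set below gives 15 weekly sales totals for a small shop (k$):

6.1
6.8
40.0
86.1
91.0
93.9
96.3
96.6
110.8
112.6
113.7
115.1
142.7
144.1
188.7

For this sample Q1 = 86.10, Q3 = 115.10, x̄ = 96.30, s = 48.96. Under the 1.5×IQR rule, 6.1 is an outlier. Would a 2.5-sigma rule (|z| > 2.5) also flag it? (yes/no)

z = (6.1 − 96.30) / 48.96 = -1.84.
|z| = 1.84 ≤ 2.5.

no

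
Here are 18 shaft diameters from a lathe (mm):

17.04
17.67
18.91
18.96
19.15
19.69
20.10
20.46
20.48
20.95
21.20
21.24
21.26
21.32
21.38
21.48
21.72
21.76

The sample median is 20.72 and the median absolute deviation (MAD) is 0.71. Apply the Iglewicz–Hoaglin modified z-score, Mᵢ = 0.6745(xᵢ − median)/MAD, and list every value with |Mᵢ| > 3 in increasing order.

|Mᵢ| > 3 ⇔ |xᵢ − 20.72| > 3·0.71/0.6745 = 3.16.
So outliers lie outside [17.56, 23.88].
17.04: M = -3.50 → outlier.

17.04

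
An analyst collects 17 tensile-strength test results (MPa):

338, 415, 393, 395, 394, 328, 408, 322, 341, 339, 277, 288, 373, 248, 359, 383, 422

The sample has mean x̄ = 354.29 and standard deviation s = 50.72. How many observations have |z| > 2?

1

Cutoffs: x̄ ± 2s = [252.85, 455.73].
Outside the cutoffs: 248.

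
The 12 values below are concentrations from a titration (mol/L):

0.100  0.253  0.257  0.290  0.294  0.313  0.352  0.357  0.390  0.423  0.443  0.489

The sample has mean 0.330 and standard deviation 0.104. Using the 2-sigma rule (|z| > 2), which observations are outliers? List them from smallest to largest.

0.100

Cutoffs at x̄ ± 2s: 0.330 ± 2·0.104 = [0.122, 0.538].
0.100: z = -2.21, |z| > 2 → outlier.
Every other value lies within [0.122, 0.538].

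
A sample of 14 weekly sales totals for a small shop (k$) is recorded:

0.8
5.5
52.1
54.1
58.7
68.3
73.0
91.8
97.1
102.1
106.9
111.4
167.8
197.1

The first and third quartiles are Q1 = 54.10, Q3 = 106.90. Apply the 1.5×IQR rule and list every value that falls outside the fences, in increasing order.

IQR = Q3 − Q1 = 106.90 − 54.10 = 52.80.
Lower fence = Q1 − 1.5·IQR = 54.10 − 79.20 = -25.10.
Upper fence = Q3 + 1.5·IQR = 106.90 + 79.20 = 186.10.
197.1 > 186.10 → outlier.
All remaining values lie within [-25.10, 186.10].

197.1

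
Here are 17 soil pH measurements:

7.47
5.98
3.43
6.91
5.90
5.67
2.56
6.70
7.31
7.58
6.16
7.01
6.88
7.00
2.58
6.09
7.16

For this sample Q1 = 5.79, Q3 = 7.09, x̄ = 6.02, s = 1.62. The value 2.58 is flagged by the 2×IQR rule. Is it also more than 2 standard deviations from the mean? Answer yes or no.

yes

z = (2.58 − 6.02) / 1.62 = -2.12.
|z| = 2.12 > 2.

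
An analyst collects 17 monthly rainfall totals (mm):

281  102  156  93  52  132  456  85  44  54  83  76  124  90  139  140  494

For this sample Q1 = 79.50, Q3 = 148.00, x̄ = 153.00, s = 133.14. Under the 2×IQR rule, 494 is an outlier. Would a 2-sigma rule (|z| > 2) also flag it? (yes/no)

z = (494 − 153.00) / 133.14 = 2.56.
|z| = 2.56 > 2.

yes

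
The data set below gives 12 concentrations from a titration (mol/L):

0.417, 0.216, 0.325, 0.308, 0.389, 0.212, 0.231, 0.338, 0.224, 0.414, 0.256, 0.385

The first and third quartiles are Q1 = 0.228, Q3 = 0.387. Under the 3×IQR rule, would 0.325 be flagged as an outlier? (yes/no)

no

IQR = Q3 − Q1 = 0.387 − 0.228 = 0.159.
Lower fence = Q1 − 3·IQR = 0.228 − 0.477 = -0.249.
Upper fence = Q3 + 3·IQR = 0.387 + 0.477 = 0.864.
0.325 lies within [-0.249, 0.864].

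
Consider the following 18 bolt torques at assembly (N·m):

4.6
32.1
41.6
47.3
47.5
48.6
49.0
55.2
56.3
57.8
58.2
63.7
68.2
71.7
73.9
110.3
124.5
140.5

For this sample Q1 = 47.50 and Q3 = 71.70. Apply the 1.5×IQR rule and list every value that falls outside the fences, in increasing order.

IQR = Q3 − Q1 = 71.70 − 47.50 = 24.20.
Lower fence = Q1 − 1.5·IQR = 47.50 − 36.30 = 11.20.
Upper fence = Q3 + 1.5·IQR = 71.70 + 36.30 = 108.00.
4.6 < 11.20 → outlier.
110.3 > 108.00 → outlier.
124.5 > 108.00 → outlier.
140.5 > 108.00 → outlier.
All remaining values lie within [11.20, 108.00].

4.6, 110.3, 124.5, 140.5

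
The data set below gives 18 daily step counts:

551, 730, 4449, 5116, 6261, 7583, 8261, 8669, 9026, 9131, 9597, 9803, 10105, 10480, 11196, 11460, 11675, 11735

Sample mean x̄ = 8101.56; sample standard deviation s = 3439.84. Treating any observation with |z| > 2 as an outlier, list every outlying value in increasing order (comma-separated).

551, 730

Cutoffs at x̄ ± 2s: 8101.56 ± 2·3439.84 = [1221.88, 14981.24].
551: z = -2.20, |z| > 2 → outlier.
730: z = -2.14, |z| > 2 → outlier.
Every other value lies within [1221.88, 14981.24].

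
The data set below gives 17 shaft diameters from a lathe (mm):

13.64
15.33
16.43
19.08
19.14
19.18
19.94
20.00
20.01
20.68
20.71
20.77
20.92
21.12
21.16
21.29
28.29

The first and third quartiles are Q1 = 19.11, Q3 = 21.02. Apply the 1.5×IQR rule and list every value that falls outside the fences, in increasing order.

13.64, 15.33, 28.29

IQR = Q3 − Q1 = 21.02 − 19.11 = 1.91.
Lower fence = Q1 − 1.5·IQR = 19.11 − 2.865 = 16.245.
Upper fence = Q3 + 1.5·IQR = 21.02 + 2.865 = 23.885.
13.64 < 16.245 → outlier.
15.33 < 16.245 → outlier.
28.29 > 23.885 → outlier.
All remaining values lie within [16.245, 23.885].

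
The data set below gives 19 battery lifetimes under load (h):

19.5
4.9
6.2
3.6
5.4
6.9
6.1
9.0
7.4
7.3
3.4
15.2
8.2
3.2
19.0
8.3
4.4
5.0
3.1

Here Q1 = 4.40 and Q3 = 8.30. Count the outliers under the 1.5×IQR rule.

3

IQR = 3.90; fences at 4.40 − 5.85 = -1.45 and 8.30 + 5.85 = 14.15.
Outside the cutoffs: 15.2, 19.0, 19.5.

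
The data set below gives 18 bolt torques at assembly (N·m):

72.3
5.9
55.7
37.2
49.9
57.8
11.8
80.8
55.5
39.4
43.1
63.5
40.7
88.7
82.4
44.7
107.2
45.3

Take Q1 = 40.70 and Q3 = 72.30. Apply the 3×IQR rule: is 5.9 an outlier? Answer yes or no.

IQR = Q3 − Q1 = 72.30 − 40.70 = 31.60.
Lower fence = Q1 − 3·IQR = 40.70 − 94.80 = -54.10.
Upper fence = Q3 + 3·IQR = 72.30 + 94.80 = 167.10.
5.9 lies within [-54.10, 167.10].

no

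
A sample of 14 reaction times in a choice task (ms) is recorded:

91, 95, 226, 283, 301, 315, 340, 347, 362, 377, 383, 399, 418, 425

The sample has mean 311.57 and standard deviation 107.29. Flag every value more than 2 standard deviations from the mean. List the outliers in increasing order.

91, 95

Cutoffs at x̄ ± 2s: 311.57 ± 2·107.29 = [96.99, 526.15].
91: z = -2.06, |z| > 2 → outlier.
95: z = -2.02, |z| > 2 → outlier.
Every other value lies within [96.99, 526.15].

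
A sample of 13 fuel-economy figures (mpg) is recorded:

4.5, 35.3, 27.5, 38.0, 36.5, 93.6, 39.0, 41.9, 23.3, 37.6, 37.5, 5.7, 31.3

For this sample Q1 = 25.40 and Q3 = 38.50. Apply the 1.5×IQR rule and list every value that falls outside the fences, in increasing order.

4.5, 5.7, 93.6

IQR = Q3 − Q1 = 38.50 − 25.40 = 13.10.
Lower fence = Q1 − 1.5·IQR = 25.40 − 19.65 = 5.75.
Upper fence = Q3 + 1.5·IQR = 38.50 + 19.65 = 58.15.
4.5 < 5.75 → outlier.
5.7 < 5.75 → outlier.
93.6 > 58.15 → outlier.
All remaining values lie within [5.75, 58.15].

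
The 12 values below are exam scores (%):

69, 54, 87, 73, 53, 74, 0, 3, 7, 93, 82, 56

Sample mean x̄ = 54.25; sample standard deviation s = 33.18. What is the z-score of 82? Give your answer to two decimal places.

0.84

z = (82 − 54.25) / 33.18 = 0.84.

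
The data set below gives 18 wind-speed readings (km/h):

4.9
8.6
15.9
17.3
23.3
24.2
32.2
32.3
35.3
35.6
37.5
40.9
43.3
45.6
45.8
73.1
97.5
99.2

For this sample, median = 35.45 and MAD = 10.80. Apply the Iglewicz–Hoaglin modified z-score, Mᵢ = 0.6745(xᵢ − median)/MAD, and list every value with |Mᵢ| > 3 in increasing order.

|Mᵢ| > 3 ⇔ |xᵢ − 35.45| > 3·10.80/0.6745 = 48.04.
So outliers lie outside [-12.59, 83.49].
97.5: M = 3.88 → outlier.
99.2: M = 3.98 → outlier.

97.5, 99.2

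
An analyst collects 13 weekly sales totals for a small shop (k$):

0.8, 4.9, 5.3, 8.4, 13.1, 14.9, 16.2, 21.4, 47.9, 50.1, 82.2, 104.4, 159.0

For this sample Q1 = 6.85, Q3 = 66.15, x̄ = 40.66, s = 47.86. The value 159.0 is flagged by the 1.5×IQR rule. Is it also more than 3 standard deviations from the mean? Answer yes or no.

z = (159.0 − 40.66) / 47.86 = 2.47.
|z| = 2.47 ≤ 3.

no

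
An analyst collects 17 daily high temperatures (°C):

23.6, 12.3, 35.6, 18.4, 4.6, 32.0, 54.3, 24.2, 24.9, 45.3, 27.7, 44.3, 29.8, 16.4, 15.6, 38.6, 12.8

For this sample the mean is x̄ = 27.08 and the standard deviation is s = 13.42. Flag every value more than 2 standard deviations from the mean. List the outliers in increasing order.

Cutoffs at x̄ ± 2s: 27.08 ± 2·13.42 = [0.24, 53.92].
54.3: z = 2.03, |z| > 2 → outlier.
Every other value lies within [0.24, 53.92].

54.3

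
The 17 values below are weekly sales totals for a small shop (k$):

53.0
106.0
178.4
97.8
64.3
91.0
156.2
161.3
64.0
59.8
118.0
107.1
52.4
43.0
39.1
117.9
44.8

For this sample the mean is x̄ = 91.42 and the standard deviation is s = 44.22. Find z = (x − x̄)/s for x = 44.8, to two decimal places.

-1.05

z = (44.8 − 91.42) / 44.22 = -1.05.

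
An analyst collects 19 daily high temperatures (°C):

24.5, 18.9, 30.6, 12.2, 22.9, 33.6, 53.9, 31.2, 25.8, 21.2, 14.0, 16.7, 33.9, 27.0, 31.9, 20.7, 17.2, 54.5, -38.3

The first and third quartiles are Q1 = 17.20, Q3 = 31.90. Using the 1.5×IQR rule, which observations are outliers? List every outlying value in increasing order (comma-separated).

IQR = Q3 − Q1 = 31.90 − 17.20 = 14.70.
Lower fence = Q1 − 1.5·IQR = 17.20 − 22.05 = -4.85.
Upper fence = Q3 + 1.5·IQR = 31.90 + 22.05 = 53.95.
-38.3 < -4.85 → outlier.
54.5 > 53.95 → outlier.
All remaining values lie within [-4.85, 53.95].

-38.3, 54.5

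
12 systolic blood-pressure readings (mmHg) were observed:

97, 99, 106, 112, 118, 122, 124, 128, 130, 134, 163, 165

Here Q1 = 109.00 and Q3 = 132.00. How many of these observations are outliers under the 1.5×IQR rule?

0

IQR = 23.00; fences at 109.00 − 34.50 = 74.50 and 132.00 + 34.50 = 166.50.
Every value lies within the cutoffs.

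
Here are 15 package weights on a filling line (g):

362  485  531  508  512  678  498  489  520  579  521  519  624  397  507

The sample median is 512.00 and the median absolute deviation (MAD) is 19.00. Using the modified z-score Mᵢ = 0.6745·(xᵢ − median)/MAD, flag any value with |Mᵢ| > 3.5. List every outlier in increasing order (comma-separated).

|Mᵢ| > 3.5 ⇔ |xᵢ − 512.00| > 3.5·19.00/0.6745 = 98.59.
So outliers lie outside [413.41, 610.59].
362: M = -5.33 → outlier.
397: M = -4.08 → outlier.
624: M = 3.98 → outlier.
678: M = 5.89 → outlier.

362, 397, 624, 678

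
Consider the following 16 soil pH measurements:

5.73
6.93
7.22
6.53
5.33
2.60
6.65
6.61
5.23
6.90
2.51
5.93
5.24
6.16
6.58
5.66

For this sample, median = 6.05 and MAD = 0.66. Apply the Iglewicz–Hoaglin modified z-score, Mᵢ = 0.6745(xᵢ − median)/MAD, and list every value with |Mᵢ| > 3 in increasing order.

2.51, 2.60

|Mᵢ| > 3 ⇔ |xᵢ − 6.05| > 3·0.66/0.6745 = 2.94.
So outliers lie outside [3.11, 8.99].
2.51: M = -3.62 → outlier.
2.60: M = -3.53 → outlier.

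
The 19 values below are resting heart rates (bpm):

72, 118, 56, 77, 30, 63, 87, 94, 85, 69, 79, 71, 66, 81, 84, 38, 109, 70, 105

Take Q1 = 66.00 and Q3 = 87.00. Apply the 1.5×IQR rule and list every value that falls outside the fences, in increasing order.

IQR = Q3 − Q1 = 87.00 − 66.00 = 21.00.
Lower fence = Q1 − 1.5·IQR = 66.00 − 31.50 = 34.50.
Upper fence = Q3 + 1.5·IQR = 87.00 + 31.50 = 118.50.
30 < 34.50 → outlier.
All remaining values lie within [34.50, 118.50].

30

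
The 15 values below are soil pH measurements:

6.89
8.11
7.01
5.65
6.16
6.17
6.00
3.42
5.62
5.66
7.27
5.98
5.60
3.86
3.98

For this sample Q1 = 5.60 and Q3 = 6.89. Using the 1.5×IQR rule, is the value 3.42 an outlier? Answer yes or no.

IQR = Q3 − Q1 = 6.89 − 5.60 = 1.29.
Lower fence = Q1 − 1.5·IQR = 5.60 − 1.935 = 3.665.
Upper fence = Q3 + 1.5·IQR = 6.89 + 1.935 = 8.825.
3.42 lies below the lower fence.

yes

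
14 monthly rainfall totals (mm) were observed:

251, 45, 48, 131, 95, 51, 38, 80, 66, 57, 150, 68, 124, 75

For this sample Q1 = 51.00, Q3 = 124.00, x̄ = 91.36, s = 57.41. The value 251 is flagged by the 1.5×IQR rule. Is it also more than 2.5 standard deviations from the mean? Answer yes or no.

yes

z = (251 − 91.36) / 57.41 = 2.78.
|z| = 2.78 > 2.5.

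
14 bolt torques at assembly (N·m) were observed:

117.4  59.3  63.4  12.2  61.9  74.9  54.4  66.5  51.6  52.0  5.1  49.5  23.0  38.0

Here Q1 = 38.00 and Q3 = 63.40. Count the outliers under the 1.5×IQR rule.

1

IQR = 25.40; fences at 38.00 − 38.10 = -0.10 and 63.40 + 38.10 = 101.50.
Outside the cutoffs: 117.4.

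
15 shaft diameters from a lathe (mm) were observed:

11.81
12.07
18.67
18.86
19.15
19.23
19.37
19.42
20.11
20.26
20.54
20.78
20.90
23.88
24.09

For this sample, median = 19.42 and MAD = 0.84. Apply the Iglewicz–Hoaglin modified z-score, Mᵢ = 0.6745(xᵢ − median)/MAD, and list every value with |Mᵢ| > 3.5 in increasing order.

11.81, 12.07, 23.88, 24.09

|Mᵢ| > 3.5 ⇔ |xᵢ − 19.42| > 3.5·0.84/0.6745 = 4.36.
So outliers lie outside [15.06, 23.78].
11.81: M = -6.11 → outlier.
12.07: M = -5.90 → outlier.
23.88: M = 3.58 → outlier.
24.09: M = 3.75 → outlier.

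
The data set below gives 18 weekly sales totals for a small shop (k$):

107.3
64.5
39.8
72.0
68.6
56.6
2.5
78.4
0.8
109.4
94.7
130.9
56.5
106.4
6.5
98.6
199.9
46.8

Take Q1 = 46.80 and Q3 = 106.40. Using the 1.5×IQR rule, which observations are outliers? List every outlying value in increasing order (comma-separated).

IQR = Q3 − Q1 = 106.40 − 46.80 = 59.60.
Lower fence = Q1 − 1.5·IQR = 46.80 − 89.40 = -42.60.
Upper fence = Q3 + 1.5·IQR = 106.40 + 89.40 = 195.80.
199.9 > 195.80 → outlier.
All remaining values lie within [-42.60, 195.80].

199.9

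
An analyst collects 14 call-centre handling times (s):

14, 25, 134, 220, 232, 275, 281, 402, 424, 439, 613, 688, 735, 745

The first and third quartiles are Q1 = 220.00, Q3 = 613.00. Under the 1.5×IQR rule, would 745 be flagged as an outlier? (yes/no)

no

IQR = Q3 − Q1 = 613.00 − 220.00 = 393.00.
Lower fence = Q1 − 1.5·IQR = 220.00 − 589.50 = -369.50.
Upper fence = Q3 + 1.5·IQR = 613.00 + 589.50 = 1202.50.
745 lies within [-369.50, 1202.50].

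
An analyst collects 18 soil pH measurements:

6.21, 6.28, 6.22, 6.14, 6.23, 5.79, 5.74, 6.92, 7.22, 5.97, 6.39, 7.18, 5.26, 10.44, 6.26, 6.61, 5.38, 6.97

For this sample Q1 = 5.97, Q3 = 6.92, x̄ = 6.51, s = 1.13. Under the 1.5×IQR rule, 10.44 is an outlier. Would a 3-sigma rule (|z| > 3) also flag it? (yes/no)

yes

z = (10.44 − 6.51) / 1.13 = 3.48.
|z| = 3.48 > 3.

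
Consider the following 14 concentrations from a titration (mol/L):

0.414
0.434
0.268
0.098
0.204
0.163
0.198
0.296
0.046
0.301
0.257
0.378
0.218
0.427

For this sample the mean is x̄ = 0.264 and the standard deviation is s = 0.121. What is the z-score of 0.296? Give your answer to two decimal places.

0.26

z = (0.296 − 0.264) / 0.121 = 0.26.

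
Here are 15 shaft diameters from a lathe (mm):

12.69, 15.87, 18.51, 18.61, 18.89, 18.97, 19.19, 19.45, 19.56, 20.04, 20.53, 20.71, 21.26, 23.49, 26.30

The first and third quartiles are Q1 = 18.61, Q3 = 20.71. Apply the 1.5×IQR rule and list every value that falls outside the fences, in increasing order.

IQR = Q3 − Q1 = 20.71 − 18.61 = 2.10.
Lower fence = Q1 − 1.5·IQR = 18.61 − 3.15 = 15.46.
Upper fence = Q3 + 1.5·IQR = 20.71 + 3.15 = 23.86.
12.69 < 15.46 → outlier.
26.30 > 23.86 → outlier.
All remaining values lie within [15.46, 23.86].

12.69, 26.30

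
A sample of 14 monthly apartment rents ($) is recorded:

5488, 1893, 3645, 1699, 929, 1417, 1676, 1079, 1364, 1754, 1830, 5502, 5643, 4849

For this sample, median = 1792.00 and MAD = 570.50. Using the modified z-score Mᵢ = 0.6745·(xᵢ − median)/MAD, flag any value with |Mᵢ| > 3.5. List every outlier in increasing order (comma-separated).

4849, 5488, 5502, 5643

|Mᵢ| > 3.5 ⇔ |xᵢ − 1792.00| > 3.5·570.50/0.6745 = 2960.34.
So outliers lie outside [-1168.34, 4752.34].
4849: M = 3.61 → outlier.
5488: M = 4.37 → outlier.
5502: M = 4.39 → outlier.
5643: M = 4.55 → outlier.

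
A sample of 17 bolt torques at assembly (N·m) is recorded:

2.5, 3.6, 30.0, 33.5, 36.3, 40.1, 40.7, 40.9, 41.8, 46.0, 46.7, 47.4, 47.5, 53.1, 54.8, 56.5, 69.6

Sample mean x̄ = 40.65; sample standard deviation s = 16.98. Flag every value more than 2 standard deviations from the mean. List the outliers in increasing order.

Cutoffs at x̄ ± 2s: 40.65 ± 2·16.98 = [6.69, 74.61].
2.5: z = -2.25, |z| > 2 → outlier.
3.6: z = -2.18, |z| > 2 → outlier.
Every other value lies within [6.69, 74.61].

2.5, 3.6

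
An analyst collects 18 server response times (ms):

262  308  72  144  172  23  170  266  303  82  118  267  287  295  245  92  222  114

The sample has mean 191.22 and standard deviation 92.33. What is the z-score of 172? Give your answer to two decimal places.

z = (172 − 191.22) / 92.33 = -0.21.

-0.21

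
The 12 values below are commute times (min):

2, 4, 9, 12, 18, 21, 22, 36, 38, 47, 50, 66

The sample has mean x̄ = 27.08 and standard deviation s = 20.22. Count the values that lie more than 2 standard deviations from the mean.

0

Cutoffs: x̄ ± 2s = [-13.36, 67.52].
Every value lies within the cutoffs.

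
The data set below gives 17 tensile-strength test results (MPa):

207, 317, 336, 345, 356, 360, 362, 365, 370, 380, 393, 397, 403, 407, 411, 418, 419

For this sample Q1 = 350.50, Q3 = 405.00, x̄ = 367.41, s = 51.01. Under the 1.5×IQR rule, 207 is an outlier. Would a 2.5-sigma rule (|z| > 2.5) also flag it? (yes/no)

z = (207 − 367.41) / 51.01 = -3.14.
|z| = 3.14 > 2.5.

yes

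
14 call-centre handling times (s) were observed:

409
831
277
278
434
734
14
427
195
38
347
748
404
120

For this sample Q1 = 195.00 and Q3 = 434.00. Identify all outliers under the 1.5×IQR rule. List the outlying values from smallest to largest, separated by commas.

831

IQR = Q3 − Q1 = 434.00 − 195.00 = 239.00.
Lower fence = Q1 − 1.5·IQR = 195.00 − 358.50 = -163.50.
Upper fence = Q3 + 1.5·IQR = 434.00 + 358.50 = 792.50.
831 > 792.50 → outlier.
All remaining values lie within [-163.50, 792.50].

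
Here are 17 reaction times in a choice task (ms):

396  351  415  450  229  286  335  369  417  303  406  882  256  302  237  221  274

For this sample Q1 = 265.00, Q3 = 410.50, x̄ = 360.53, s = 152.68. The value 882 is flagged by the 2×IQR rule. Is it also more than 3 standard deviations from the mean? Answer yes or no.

yes

z = (882 − 360.53) / 152.68 = 3.42.
|z| = 3.42 > 3.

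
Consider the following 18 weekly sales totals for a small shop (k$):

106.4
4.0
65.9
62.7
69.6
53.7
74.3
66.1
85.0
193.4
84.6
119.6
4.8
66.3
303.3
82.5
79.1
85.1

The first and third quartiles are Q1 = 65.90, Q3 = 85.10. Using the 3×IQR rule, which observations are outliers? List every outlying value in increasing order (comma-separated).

IQR = Q3 − Q1 = 85.10 − 65.90 = 19.20.
Lower fence = Q1 − 3·IQR = 65.90 − 57.60 = 8.30.
Upper fence = Q3 + 3·IQR = 85.10 + 57.60 = 142.70.
4.0 < 8.30 → outlier.
4.8 < 8.30 → outlier.
193.4 > 142.70 → outlier.
303.3 > 142.70 → outlier.
All remaining values lie within [8.30, 142.70].

4.0, 4.8, 193.4, 303.3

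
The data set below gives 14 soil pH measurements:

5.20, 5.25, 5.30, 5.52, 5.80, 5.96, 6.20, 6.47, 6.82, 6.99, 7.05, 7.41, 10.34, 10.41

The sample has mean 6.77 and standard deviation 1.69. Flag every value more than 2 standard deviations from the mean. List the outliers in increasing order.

10.34, 10.41

Cutoffs at x̄ ± 2s: 6.77 ± 2·1.69 = [3.39, 10.15].
10.34: z = 2.11, |z| > 2 → outlier.
10.41: z = 2.15, |z| > 2 → outlier.
Every other value lies within [3.39, 10.15].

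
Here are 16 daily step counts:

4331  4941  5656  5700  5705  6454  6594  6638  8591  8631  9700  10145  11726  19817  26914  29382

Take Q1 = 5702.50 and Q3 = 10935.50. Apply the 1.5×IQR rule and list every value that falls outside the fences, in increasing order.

IQR = Q3 − Q1 = 10935.50 − 5702.50 = 5233.00.
Lower fence = Q1 − 1.5·IQR = 5702.50 − 7849.50 = -2147.00.
Upper fence = Q3 + 1.5·IQR = 10935.50 + 7849.50 = 18785.00.
19817 > 18785.00 → outlier.
26914 > 18785.00 → outlier.
29382 > 18785.00 → outlier.
All remaining values lie within [-2147.00, 18785.00].

19817, 26914, 29382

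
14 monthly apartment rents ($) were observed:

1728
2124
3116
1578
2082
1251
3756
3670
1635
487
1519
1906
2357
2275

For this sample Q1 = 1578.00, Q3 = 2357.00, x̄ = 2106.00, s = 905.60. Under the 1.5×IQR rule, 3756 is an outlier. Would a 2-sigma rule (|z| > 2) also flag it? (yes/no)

z = (3756 − 2106.00) / 905.60 = 1.82.
|z| = 1.82 ≤ 2.

no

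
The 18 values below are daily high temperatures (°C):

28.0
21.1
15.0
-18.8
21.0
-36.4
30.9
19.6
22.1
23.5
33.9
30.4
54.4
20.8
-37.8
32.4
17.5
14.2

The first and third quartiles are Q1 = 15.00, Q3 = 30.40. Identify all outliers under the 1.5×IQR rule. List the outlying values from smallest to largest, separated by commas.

IQR = Q3 − Q1 = 30.40 − 15.00 = 15.40.
Lower fence = Q1 − 1.5·IQR = 15.00 − 23.10 = -8.10.
Upper fence = Q3 + 1.5·IQR = 30.40 + 23.10 = 53.50.
-37.8 < -8.10 → outlier.
-36.4 < -8.10 → outlier.
-18.8 < -8.10 → outlier.
54.4 > 53.50 → outlier.
All remaining values lie within [-8.10, 53.50].

-37.8, -36.4, -18.8, 54.4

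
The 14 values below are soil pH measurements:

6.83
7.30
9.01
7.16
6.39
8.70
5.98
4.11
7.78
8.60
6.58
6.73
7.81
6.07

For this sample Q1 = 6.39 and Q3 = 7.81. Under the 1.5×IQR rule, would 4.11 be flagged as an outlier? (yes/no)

IQR = Q3 − Q1 = 7.81 − 6.39 = 1.42.
Lower fence = Q1 − 1.5·IQR = 6.39 − 2.13 = 4.26.
Upper fence = Q3 + 1.5·IQR = 7.81 + 2.13 = 9.94.
4.11 lies below the lower fence.

yes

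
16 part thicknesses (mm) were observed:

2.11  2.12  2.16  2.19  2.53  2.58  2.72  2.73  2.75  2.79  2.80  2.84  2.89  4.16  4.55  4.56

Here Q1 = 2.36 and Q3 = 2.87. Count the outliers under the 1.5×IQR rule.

3

IQR = 0.51; fences at 2.36 − 0.765 = 1.595 and 2.87 + 0.765 = 3.635.
Outside the cutoffs: 4.16, 4.55, 4.56.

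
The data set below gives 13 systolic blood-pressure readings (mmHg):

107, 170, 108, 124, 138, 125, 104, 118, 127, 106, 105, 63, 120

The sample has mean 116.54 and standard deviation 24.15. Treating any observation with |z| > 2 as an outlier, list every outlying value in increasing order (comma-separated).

Cutoffs at x̄ ± 2s: 116.54 ± 2·24.15 = [68.24, 164.84].
63: z = -2.22, |z| > 2 → outlier.
170: z = 2.21, |z| > 2 → outlier.
Every other value lies within [68.24, 164.84].

63, 170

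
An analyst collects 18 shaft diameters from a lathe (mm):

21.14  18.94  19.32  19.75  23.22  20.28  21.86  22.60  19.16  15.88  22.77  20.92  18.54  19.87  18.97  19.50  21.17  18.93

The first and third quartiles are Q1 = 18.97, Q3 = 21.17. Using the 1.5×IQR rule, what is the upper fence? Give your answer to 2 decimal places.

24.47

IQR = Q3 − Q1 = 21.17 − 18.97 = 2.20.
Lower fence = Q1 − 1.5·IQR = 18.97 − 3.30 = 15.67.
Upper fence = Q3 + 1.5·IQR = 21.17 + 3.30 = 24.47.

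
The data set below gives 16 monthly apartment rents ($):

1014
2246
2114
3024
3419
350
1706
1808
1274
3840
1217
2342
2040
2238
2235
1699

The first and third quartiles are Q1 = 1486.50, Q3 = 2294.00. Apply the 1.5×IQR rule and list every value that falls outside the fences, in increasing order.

IQR = Q3 − Q1 = 2294.00 − 1486.50 = 807.50.
Lower fence = Q1 − 1.5·IQR = 1486.50 − 1211.25 = 275.25.
Upper fence = Q3 + 1.5·IQR = 2294.00 + 1211.25 = 3505.25.
3840 > 3505.25 → outlier.
All remaining values lie within [275.25, 3505.25].

3840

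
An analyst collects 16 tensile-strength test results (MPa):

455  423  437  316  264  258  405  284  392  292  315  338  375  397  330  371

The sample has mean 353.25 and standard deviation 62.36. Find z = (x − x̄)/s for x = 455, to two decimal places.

1.63

z = (455 − 353.25) / 62.36 = 1.63.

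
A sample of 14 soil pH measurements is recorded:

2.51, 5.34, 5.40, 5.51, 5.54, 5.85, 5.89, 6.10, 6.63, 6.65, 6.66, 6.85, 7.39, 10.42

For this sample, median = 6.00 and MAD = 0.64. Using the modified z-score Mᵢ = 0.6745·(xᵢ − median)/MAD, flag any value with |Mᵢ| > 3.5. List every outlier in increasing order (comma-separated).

2.51, 10.42

|Mᵢ| > 3.5 ⇔ |xᵢ − 6.00| > 3.5·0.64/0.6745 = 3.32.
So outliers lie outside [2.68, 9.32].
2.51: M = -3.68 → outlier.
10.42: M = 4.66 → outlier.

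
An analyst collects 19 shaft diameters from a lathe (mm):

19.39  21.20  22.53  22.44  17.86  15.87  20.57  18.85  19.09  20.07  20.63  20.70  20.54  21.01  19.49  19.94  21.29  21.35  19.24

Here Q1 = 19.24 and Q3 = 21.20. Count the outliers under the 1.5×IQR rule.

IQR = 1.96; fences at 19.24 − 2.94 = 16.30 and 21.20 + 2.94 = 24.14.
Outside the cutoffs: 15.87.

1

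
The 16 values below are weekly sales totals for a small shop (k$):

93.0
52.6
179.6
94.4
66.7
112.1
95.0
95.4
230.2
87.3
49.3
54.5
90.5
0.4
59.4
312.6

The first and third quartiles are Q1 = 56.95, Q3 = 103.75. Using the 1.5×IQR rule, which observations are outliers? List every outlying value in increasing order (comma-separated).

IQR = Q3 − Q1 = 103.75 − 56.95 = 46.80.
Lower fence = Q1 − 1.5·IQR = 56.95 − 70.20 = -13.25.
Upper fence = Q3 + 1.5·IQR = 103.75 + 70.20 = 173.95.
179.6 > 173.95 → outlier.
230.2 > 173.95 → outlier.
312.6 > 173.95 → outlier.
All remaining values lie within [-13.25, 173.95].

179.6, 230.2, 312.6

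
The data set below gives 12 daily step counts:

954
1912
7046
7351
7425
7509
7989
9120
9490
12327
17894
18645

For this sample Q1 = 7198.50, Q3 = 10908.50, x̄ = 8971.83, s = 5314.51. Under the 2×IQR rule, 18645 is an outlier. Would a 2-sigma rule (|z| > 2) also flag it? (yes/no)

no

z = (18645 − 8971.83) / 5314.51 = 1.82.
|z| = 1.82 ≤ 2.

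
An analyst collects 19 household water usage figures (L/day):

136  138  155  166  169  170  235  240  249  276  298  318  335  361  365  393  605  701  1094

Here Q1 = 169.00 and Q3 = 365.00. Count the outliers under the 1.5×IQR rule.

IQR = 196.00; fences at 169.00 − 294.00 = -125.00 and 365.00 + 294.00 = 659.00.
Outside the cutoffs: 701, 1094.

2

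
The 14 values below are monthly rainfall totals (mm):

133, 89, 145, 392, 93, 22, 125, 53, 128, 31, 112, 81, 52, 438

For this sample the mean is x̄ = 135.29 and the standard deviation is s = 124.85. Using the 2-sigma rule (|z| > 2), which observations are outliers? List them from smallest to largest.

392, 438

Cutoffs at x̄ ± 2s: 135.29 ± 2·124.85 = [-114.41, 384.99].
392: z = 2.06, |z| > 2 → outlier.
438: z = 2.42, |z| > 2 → outlier.
Every other value lies within [-114.41, 384.99].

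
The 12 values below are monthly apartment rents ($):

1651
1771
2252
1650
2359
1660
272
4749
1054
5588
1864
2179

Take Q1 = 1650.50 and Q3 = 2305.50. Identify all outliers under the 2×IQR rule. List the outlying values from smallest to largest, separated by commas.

IQR = Q3 − Q1 = 2305.50 − 1650.50 = 655.00.
Lower fence = Q1 − 2·IQR = 1650.50 − 1310.00 = 340.50.
Upper fence = Q3 + 2·IQR = 2305.50 + 1310.00 = 3615.50.
272 < 340.50 → outlier.
4749 > 3615.50 → outlier.
5588 > 3615.50 → outlier.
All remaining values lie within [340.50, 3615.50].

272, 4749, 5588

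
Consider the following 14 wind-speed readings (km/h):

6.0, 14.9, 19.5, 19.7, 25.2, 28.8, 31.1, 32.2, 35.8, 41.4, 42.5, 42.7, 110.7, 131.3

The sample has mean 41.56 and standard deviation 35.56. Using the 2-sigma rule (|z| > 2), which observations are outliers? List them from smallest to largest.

Cutoffs at x̄ ± 2s: 41.56 ± 2·35.56 = [-29.56, 112.68].
131.3: z = 2.52, |z| > 2 → outlier.
Every other value lies within [-29.56, 112.68].

131.3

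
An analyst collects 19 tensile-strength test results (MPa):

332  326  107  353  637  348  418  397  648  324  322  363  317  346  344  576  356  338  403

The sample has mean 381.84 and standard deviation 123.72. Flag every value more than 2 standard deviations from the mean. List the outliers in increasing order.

Cutoffs at x̄ ± 2s: 381.84 ± 2·123.72 = [134.40, 629.28].
107: z = -2.22, |z| > 2 → outlier.
637: z = 2.06, |z| > 2 → outlier.
648: z = 2.15, |z| > 2 → outlier.
Every other value lies within [134.40, 629.28].

107, 637, 648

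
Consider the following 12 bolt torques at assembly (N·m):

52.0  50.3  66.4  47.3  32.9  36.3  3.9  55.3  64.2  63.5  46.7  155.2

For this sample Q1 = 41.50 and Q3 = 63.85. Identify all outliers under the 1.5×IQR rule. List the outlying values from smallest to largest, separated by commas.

3.9, 155.2

IQR = Q3 − Q1 = 63.85 − 41.50 = 22.35.
Lower fence = Q1 − 1.5·IQR = 41.50 − 33.525 = 7.975.
Upper fence = Q3 + 1.5·IQR = 63.85 + 33.525 = 97.375.
3.9 < 7.975 → outlier.
155.2 > 97.375 → outlier.
All remaining values lie within [7.975, 97.375].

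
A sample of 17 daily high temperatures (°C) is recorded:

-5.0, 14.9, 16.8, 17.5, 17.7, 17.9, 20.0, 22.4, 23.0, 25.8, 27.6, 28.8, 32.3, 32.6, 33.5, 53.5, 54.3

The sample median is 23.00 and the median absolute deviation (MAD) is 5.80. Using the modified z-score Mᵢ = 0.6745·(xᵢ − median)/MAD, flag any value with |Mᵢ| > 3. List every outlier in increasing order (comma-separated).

-5.0, 53.5, 54.3

|Mᵢ| > 3 ⇔ |xᵢ − 23.00| > 3·5.80/0.6745 = 25.80.
So outliers lie outside [-2.80, 48.80].
-5.0: M = -3.26 → outlier.
53.5: M = 3.55 → outlier.
54.3: M = 3.64 → outlier.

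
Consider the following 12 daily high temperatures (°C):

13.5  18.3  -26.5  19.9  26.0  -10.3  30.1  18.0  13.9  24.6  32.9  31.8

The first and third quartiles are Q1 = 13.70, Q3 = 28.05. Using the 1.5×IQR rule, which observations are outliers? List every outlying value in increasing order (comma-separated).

-26.5, -10.3

IQR = Q3 − Q1 = 28.05 − 13.70 = 14.35.
Lower fence = Q1 − 1.5·IQR = 13.70 − 21.525 = -7.825.
Upper fence = Q3 + 1.5·IQR = 28.05 + 21.525 = 49.575.
-26.5 < -7.825 → outlier.
-10.3 < -7.825 → outlier.
All remaining values lie within [-7.825, 49.575].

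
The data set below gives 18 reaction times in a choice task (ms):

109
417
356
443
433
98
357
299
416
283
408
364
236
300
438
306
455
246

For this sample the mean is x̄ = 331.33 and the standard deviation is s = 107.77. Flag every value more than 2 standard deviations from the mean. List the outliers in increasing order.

Cutoffs at x̄ ± 2s: 331.33 ± 2·107.77 = [115.79, 546.87].
98: z = -2.17, |z| > 2 → outlier.
109: z = -2.06, |z| > 2 → outlier.
Every other value lies within [115.79, 546.87].

98, 109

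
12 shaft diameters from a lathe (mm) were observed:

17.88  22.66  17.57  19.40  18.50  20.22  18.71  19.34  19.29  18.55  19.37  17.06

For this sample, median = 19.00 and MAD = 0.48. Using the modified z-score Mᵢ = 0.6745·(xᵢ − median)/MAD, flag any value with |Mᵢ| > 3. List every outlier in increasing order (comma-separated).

22.66

|Mᵢ| > 3 ⇔ |xᵢ − 19.00| > 3·0.48/0.6745 = 2.13.
So outliers lie outside [16.87, 21.13].
22.66: M = 5.14 → outlier.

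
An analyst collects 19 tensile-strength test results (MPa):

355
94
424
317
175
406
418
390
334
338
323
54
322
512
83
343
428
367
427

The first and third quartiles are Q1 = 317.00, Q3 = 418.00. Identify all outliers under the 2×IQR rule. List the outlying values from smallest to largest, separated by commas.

IQR = Q3 − Q1 = 418.00 − 317.00 = 101.00.
Lower fence = Q1 − 2·IQR = 317.00 − 202.00 = 115.00.
Upper fence = Q3 + 2·IQR = 418.00 + 202.00 = 620.00.
54 < 115.00 → outlier.
83 < 115.00 → outlier.
94 < 115.00 → outlier.
All remaining values lie within [115.00, 620.00].

54, 83, 94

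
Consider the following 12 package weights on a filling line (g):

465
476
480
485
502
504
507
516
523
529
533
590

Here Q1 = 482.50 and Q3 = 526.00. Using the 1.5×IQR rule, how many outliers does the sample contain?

0

IQR = 43.50; fences at 482.50 − 65.25 = 417.25 and 526.00 + 65.25 = 591.25.
Every value lies within the cutoffs.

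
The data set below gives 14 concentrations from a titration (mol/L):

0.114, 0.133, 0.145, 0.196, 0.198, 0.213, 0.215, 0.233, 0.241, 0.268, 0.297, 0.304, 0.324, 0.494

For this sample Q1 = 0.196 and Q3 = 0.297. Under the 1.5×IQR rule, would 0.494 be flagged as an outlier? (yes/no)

IQR = Q3 − Q1 = 0.297 − 0.196 = 0.101.
Lower fence = Q1 − 1.5·IQR = 0.196 − 0.1515 = 0.0445.
Upper fence = Q3 + 1.5·IQR = 0.297 + 0.1515 = 0.4485.
0.494 lies above the upper fence.

yes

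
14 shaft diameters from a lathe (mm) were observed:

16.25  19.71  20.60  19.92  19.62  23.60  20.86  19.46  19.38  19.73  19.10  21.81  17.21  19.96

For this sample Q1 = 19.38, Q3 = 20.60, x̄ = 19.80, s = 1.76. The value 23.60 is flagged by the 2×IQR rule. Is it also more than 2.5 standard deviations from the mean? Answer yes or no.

z = (23.60 − 19.80) / 1.76 = 2.16.
|z| = 2.16 ≤ 2.5.

no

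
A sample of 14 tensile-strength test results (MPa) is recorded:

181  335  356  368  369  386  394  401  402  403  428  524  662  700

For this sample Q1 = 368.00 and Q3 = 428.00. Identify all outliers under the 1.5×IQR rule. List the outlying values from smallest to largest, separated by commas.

181, 524, 662, 700

IQR = Q3 − Q1 = 428.00 − 368.00 = 60.00.
Lower fence = Q1 − 1.5·IQR = 368.00 − 90.00 = 278.00.
Upper fence = Q3 + 1.5·IQR = 428.00 + 90.00 = 518.00.
181 < 278.00 → outlier.
524 > 518.00 → outlier.
662 > 518.00 → outlier.
700 > 518.00 → outlier.
All remaining values lie within [278.00, 518.00].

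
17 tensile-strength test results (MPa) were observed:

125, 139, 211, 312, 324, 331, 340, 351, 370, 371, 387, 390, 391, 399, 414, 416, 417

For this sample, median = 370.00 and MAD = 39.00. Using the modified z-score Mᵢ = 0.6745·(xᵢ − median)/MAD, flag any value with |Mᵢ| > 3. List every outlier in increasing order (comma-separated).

125, 139

|Mᵢ| > 3 ⇔ |xᵢ − 370.00| > 3·39.00/0.6745 = 173.46.
So outliers lie outside [196.54, 543.46].
125: M = -4.24 → outlier.
139: M = -4.00 → outlier.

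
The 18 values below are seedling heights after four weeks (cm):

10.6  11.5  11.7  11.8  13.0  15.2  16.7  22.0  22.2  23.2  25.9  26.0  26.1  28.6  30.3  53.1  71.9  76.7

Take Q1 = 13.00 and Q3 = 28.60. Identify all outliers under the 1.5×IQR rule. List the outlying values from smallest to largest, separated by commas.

53.1, 71.9, 76.7

IQR = Q3 − Q1 = 28.60 − 13.00 = 15.60.
Lower fence = Q1 − 1.5·IQR = 13.00 − 23.40 = -10.40.
Upper fence = Q3 + 1.5·IQR = 28.60 + 23.40 = 52.00.
53.1 > 52.00 → outlier.
71.9 > 52.00 → outlier.
76.7 > 52.00 → outlier.
All remaining values lie within [-10.40, 52.00].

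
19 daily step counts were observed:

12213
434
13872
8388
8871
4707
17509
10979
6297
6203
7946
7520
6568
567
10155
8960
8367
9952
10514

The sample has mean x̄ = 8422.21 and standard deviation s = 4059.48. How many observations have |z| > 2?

1

Cutoffs: x̄ ± 2s = [303.25, 16541.17].
Outside the cutoffs: 17509.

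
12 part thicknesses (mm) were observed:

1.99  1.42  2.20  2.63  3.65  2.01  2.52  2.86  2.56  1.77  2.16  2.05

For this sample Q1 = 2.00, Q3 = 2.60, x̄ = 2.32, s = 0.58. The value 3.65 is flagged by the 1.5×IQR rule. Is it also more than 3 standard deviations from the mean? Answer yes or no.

no

z = (3.65 − 2.32) / 0.58 = 2.29.
|z| = 2.29 ≤ 3.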